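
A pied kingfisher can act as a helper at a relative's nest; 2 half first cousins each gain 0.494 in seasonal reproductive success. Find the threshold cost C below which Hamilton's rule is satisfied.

0.06175

r to a half first cousin = 0.0625 (half first cousins share one grandparent — one path of length 4: r = (1/2)^4 = 1/16).
Hamilton's rule: n·r·B > C, so the trait is favored while C < n·r·B = 2·0.0625·0.494 = 0.06175.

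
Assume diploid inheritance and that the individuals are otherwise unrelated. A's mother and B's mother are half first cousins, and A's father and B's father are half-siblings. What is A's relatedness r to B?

0.078125

With two independent routes of shared ancestry, r is the sum of the two contributions.
A and B are related in two ways: half second cousins through their mothers (r = 1/64) and half first cousins through their fathers (r = 1/16).
r = 1/64 + 1/16 = 5/64 = 0.078125.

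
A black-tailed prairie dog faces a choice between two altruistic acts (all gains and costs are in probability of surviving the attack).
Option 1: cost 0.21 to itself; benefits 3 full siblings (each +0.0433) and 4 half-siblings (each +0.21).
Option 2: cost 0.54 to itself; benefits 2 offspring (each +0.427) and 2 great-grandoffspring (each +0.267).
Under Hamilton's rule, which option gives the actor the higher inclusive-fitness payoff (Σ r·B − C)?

Option 1: r to a full sibling = 0.5.
Option 1: r to a half-sibling = 0.25.
Option 1: Σ r·B − C = (3·0.5·0.0433 + 4·0.25·0.21) − 0.21 = 0.06495.
Option 2: r to an offspring = 0.5.
Option 2: r to a great-grandoffspring = 0.125.
Option 2: Σ r·B − C = (2·0.5·0.427 + 2·0.125·0.267) − 0.54 = -0.04625.
Option 1 has the higher net inclusive-fitness payoff.

Option 1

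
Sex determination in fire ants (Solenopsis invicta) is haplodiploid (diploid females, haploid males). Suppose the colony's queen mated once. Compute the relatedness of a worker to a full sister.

0.75

Haplodiploid full sisters inherit their father's entire haploid genome identically (contributing 1/2) and on average half of their mother's contribution (1/2 · 1/2 = 1/4); r = 1/2 + 1/4 = 3/4.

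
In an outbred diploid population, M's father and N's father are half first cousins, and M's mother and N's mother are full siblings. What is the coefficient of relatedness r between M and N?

Wright's path rule: contributions from independent ancestry routes add.
M and N are related in two ways: half second cousins through their fathers (r = 1/64) and first cousins through their mothers (r = 1/8).
r = 1/64 + 1/8 = 0.140625.

0.140625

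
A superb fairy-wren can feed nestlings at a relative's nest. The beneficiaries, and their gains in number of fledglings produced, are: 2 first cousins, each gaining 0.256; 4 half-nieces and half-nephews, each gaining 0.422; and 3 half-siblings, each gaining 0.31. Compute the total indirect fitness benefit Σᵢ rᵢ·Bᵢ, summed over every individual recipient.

r to a first cousin = 1/8 (first cousins share one grandparent pair — two paths of length 4: r = 2·(1/2)^4 = 1/8).
r to a half-niece or half-nephew = 0.125 (half-aunt/uncle↔niece/nephew: one path of length 3: r = (1/2)^3 = 1/8).
r to a half-sibling = 0.25 (half-sibs share one parent — one path of length 2: r = (1/2)^2 = 1/4).
Summing one r·B term per recipient: 2·0.125·0.256 + 4·0.125·0.422 + 3·0.25·0.31 = 0.5075.

0.5075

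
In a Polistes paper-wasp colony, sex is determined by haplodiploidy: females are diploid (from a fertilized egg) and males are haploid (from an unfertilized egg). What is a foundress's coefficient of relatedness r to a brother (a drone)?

Her haploid brother carries none of their father's genes and a random half of their mother's genome; that half matches the maternal half of her own genome with probability 1/2: r = 1/2 · 1/2 = 1/4.

0.25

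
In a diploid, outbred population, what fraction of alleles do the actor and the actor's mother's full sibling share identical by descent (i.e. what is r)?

0.25

Each parent–offspring link contributes a factor of 1/2, and independent paths through distinct common ancestors add.
Full aunt/uncle↔niece/nephew: two paths of length 3 through the shared grandparent pair: r = 2·(1/2)^3 = 1/4.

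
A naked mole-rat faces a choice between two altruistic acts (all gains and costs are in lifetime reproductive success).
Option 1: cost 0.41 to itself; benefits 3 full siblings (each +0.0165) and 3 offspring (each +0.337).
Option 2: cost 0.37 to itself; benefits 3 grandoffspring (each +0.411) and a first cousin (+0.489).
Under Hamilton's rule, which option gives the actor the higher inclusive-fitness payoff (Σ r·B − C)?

Option 1

Option 1: r to a full sibling = 0.5.
Option 1: r to an offspring = 0.5.
Option 1: Σ r·B − C = (3·0.5·0.0165 + 3·0.5·0.337) − 0.41 = 0.12025.
Option 2: r to a grandoffspring = 0.25.
Option 2: r to a first cousin = 0.125.
Option 2: Σ r·B − C = (3·0.25·0.411 + 1·0.125·0.489) − 0.37 = -0.000625.
Option 1 has the higher net inclusive-fitness payoff.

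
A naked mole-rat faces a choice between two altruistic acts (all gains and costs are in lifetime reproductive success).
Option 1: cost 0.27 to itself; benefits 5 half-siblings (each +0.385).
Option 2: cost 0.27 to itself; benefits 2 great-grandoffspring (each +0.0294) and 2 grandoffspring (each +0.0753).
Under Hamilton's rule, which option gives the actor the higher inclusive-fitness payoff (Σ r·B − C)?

Option 1: r to a half-sibling = 0.25.
Option 1: Σ r·B − C = (5·0.25·0.385) − 0.27 = 0.21125.
Option 2: r to a great-grandoffspring = 0.125.
Option 2: r to a grandoffspring = 0.25.
Option 2: Σ r·B − C = (2·0.125·0.0294 + 2·0.25·0.0753) − 0.27 = -0.225.
Option 1 has the higher net inclusive-fitness payoff.

Option 1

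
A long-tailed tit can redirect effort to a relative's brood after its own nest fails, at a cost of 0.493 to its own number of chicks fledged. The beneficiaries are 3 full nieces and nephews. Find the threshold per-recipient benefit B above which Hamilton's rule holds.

r to a full niece or nephew = 1/4 (full aunt/uncle↔niece/nephew: two paths of length 3 through the shared grandparent pair: r = 2·(1/2)^3 = 1/4).
Hamilton's rule with n recipients of equal r: n·r·B > C, so B > C/(n·r) = 0.493/(3·0.25) = 0.6573.

0.6573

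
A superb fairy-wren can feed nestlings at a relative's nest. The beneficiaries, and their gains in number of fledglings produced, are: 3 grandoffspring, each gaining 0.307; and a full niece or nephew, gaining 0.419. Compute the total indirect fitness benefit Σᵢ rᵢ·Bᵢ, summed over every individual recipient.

r to a grandoffspring = 1/4 (two parent–offspring links: r = (1/2)^2 = 1/4).
r to a full niece or nephew = 0.25 (full aunt/uncle↔niece/nephew: two paths of length 3 through the shared grandparent pair: r = 2·(1/2)^3 = 1/4).
Summing one r·B term per recipient: 3·0.25·0.307 + 1·0.25·0.419 = 0.335.

0.335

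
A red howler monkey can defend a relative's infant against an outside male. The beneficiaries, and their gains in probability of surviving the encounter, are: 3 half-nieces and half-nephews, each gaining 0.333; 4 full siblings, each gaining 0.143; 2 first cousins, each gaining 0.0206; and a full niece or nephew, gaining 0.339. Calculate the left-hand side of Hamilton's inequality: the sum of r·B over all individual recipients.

r to a half-niece or half-nephew = 0.125 (half-aunt/uncle↔niece/nephew: one path of length 3: r = (1/2)^3 = 1/8).
r to a full sibling = 1/2 (full sibs share both parents — two paths of length 2: r = 2·(1/2)^2 = 1/2).
r to a first cousin = 0.125 (first cousins share one grandparent pair — two paths of length 4: r = 2·(1/2)^4 = 1/8).
r to a full niece or nephew = 1/4 (full aunt/uncle↔niece/nephew: two paths of length 3 through the shared grandparent pair: r = 2·(1/2)^3 = 1/4).
Summing one r·B term per recipient: 3·0.125·0.333 + 4·0.5·0.143 + 2·0.125·0.0206 + 1·0.25·0.339 = 0.500775.

0.500775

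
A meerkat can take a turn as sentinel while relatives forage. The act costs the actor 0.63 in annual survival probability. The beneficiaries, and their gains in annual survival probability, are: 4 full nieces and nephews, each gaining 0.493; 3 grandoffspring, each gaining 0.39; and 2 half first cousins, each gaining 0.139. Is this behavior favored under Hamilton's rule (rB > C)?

Hamilton's rule: the trait is favored when the sum of r·B over every recipient exceeds the actor's cost C.
r to a full niece or nephew = 1/4 (full aunt/uncle↔niece/nephew: two paths of length 3 through the shared grandparent pair: r = 2·(1/2)^3 = 1/4).
r to a grandoffspring = 1/4 (two parent–offspring links: r = (1/2)^2 = 1/4).
r to a half first cousin = 0.0625 (half first cousins share one grandparent — one path of length 4: r = (1/2)^4 = 1/16).
Summing one r·B term per recipient: 4·0.25·0.493 + 3·0.25·0.39 + 2·0.0625·0.139 = 0.802875.
0.802875 > 0.63: the indirect benefit exceeds the cost.

Yes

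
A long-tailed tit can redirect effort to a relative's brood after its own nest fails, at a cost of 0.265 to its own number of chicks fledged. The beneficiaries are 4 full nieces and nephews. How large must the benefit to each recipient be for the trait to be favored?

0.265

r to a full niece or nephew = 0.25 (full aunt/uncle↔niece/nephew: two paths of length 3 through the shared grandparent pair: r = 2·(1/2)^3 = 1/4).
Hamilton's rule with n recipients of equal r: n·r·B > C, so B > C/(n·r) = 0.265/(4·0.25) = 0.265.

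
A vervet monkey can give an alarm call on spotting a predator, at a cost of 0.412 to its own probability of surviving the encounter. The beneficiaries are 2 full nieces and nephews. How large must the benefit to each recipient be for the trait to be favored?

r to a full niece or nephew = 1/4 (full aunt/uncle↔niece/nephew: two paths of length 3 through the shared grandparent pair: r = 2·(1/2)^3 = 1/4).
Hamilton's rule with n recipients of equal r: n·r·B > C, so B > C/(n·r) = 0.412/(2·0.25) = 0.824.

0.824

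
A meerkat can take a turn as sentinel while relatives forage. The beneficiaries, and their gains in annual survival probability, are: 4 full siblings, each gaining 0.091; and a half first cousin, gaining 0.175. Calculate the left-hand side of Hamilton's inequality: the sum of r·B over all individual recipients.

0.1929375

r to a full sibling = 0.5 (full sibs share both parents — two paths of length 2: r = 2·(1/2)^2 = 1/2).
r to a half first cousin = 0.0625 (half first cousins share one grandparent — one path of length 4: r = (1/2)^4 = 1/16).
Summing one r·B term per recipient: 4·0.5·0.091 + 1·0.0625·0.175 = 0.1929375.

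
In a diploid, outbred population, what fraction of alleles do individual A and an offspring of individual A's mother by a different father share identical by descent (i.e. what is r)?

Each parent–offspring link contributes a factor of 1/2, and independent paths through distinct common ancestors add.
Half-sibs share one parent — one path of length 2: r = (1/2)^2 = 1/4.

0.25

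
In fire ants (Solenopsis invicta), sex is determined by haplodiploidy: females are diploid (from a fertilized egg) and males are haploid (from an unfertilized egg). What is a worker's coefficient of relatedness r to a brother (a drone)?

0.25

Her haploid brother carries none of their father's genes and a random half of their mother's genome; that half matches the maternal half of her own genome with probability 1/2: r = 1/2 · 1/2 = 1/4.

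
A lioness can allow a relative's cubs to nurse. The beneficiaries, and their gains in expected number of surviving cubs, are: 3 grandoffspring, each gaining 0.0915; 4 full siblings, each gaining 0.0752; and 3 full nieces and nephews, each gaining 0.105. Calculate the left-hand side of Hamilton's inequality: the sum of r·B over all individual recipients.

r to a grandoffspring = 0.25 (two parent–offspring links: r = (1/2)^2 = 1/4).
r to a full sibling = 1/2 (full sibs share both parents — two paths of length 2: r = 2·(1/2)^2 = 1/2).
r to a full niece or nephew = 1/4 (full aunt/uncle↔niece/nephew: two paths of length 3 through the shared grandparent pair: r = 2·(1/2)^3 = 1/4).
Summing one r·B term per recipient: 3·0.25·0.0915 + 4·0.5·0.0752 + 3·0.25·0.105 = 0.297775.

0.297775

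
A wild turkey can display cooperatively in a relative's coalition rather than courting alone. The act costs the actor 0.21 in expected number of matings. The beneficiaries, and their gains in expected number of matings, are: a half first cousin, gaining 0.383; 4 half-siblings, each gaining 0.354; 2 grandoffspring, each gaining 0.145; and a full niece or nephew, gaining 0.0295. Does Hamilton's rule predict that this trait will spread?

Hamilton's rule: the trait is favored when the sum of r·B over every recipient exceeds the actor's cost C.
r to a half first cousin = 1/16 (half first cousins share one grandparent — one path of length 4: r = (1/2)^4 = 1/16).
r to a half-sibling = 0.25 (half-sibs share one parent — one path of length 2: r = (1/2)^2 = 1/4).
r to a grandoffspring = 1/4 (two parent–offspring links: r = (1/2)^2 = 1/4).
r to a full niece or nephew = 1/4 (full aunt/uncle↔niece/nephew: two paths of length 3 through the shared grandparent pair: r = 2·(1/2)^3 = 1/4).
Summing one r·B term per recipient: 1·0.0625·0.383 + 4·0.25·0.354 + 2·0.25·0.145 + 1·0.25·0.0295 = 0.4578125.
0.4578125 > 0.21: the indirect benefit exceeds the cost.

Yes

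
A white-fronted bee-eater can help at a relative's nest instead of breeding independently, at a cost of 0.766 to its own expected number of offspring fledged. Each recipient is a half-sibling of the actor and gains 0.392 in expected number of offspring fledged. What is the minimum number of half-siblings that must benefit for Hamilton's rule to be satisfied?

8

r to a half-sibling = 0.25 (half-sibs share one parent — one path of length 2: r = (1/2)^2 = 1/4).
Hamilton's rule: n·r·B > C  ⇒  n > C/(r·B) = 0.766/(0.25·0.392) = 7.816.
The smallest integer exceeding 7.816 is 8.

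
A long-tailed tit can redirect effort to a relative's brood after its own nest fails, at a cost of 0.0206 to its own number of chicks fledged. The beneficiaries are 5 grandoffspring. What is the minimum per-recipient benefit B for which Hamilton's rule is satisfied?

0.0165

r to a grandoffspring = 0.25 (two parent–offspring links: r = (1/2)^2 = 1/4).
Hamilton's rule with n recipients of equal r: n·r·B > C, so B > C/(n·r) = 0.0206/(5·0.25) = 0.0165.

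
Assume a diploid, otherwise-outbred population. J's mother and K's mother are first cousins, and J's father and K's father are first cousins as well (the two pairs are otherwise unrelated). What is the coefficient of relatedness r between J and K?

Wright's path rule: contributions from independent ancestry routes add.
J and K are related in two ways: second cousins through their mothers (r = 1/32) and second cousins through their fathers (r = 1/32).
r = 1/32 + 1/32 = 0.0625.

0.0625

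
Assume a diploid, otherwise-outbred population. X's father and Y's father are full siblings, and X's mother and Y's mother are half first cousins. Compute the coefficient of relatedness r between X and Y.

Wright's path rule: contributions from independent ancestry routes add.
X and Y are related in two ways: first cousins through their fathers (r = 1/8) and half second cousins through their mothers (r = 1/64).
r = 1/8 + 1/64 = 9/64 = 0.140625.

0.140625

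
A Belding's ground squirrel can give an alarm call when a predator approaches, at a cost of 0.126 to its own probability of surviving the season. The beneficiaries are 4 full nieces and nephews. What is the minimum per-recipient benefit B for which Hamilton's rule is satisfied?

0.126

r to a full niece or nephew = 0.25 (full aunt/uncle↔niece/nephew: two paths of length 3 through the shared grandparent pair: r = 2·(1/2)^3 = 1/4).
Hamilton's rule with n recipients of equal r: n·r·B > C, so B > C/(n·r) = 0.126/(4·0.25) = 0.126.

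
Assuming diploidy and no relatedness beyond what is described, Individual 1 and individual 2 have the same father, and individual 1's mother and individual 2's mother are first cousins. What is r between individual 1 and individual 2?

Relatedness sums over independent paths through distinct common ancestors.
Individual 1 and individual 2 are related in two ways: half-sibs through their shared father (r = 1/4) and second cousins through their mothers (r = 1/32).
r = 1/4 + 1/32 = 9/32 = 0.28125.

0.28125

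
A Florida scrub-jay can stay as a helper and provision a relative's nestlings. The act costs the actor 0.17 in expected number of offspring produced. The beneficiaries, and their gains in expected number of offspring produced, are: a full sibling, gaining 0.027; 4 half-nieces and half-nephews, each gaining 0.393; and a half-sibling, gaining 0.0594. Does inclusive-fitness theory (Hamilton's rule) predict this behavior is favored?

Yes

Hamilton's rule: the trait is favored when the sum of r·B over every recipient exceeds the actor's cost C.
r to a full sibling = 1/2 (full sibs share both parents — two paths of length 2: r = 2·(1/2)^2 = 1/2).
r to a half-niece or half-nephew = 0.125 (half-aunt/uncle↔niece/nephew: one path of length 3: r = (1/2)^3 = 1/8).
r to a half-sibling = 1/4 (half-sibs share one parent — one path of length 2: r = (1/2)^2 = 1/4).
Summing one r·B term per recipient: 1·0.5·0.027 + 4·0.125·0.393 + 1·0.25·0.0594 = 0.22485.
0.22485 > 0.17: the indirect benefit exceeds the cost.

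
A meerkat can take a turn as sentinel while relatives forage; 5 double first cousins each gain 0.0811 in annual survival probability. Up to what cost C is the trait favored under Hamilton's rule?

0.101375

r to a double first cousin = 0.25 (double first cousins share both grandparent pairs — four paths of length 4: r = 4·(1/2)^4 = 1/4).
Hamilton's rule: n·r·B > C, so the trait is favored while C < n·r·B = 5·0.25·0.0811 = 0.101375.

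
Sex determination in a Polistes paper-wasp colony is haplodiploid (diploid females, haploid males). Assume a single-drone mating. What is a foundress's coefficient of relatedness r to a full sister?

0.75

Haplodiploid full sisters inherit their father's entire haploid genome identically (contributing 1/2) and on average half of their mother's contribution (1/2 · 1/2 = 1/4); r = 1/2 + 1/4 = 3/4.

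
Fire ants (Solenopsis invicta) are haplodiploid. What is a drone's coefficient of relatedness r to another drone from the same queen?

Haploid brothers each carry a random half of the queen's diploid genome, so on average they share half: r = 1/2.

0.5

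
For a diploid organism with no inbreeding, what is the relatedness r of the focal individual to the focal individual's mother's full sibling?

Each parent–offspring link contributes a factor of 1/2, and independent paths through distinct common ancestors add.
Full aunt/uncle↔niece/nephew: two paths of length 3 through the shared grandparent pair: r = 2·(1/2)^3 = 1/4.

0.25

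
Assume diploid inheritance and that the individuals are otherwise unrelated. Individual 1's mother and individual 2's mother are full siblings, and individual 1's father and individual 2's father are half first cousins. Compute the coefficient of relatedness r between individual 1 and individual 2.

0.140625

Independent pedigree routes through distinct common ancestors add.
Individual 1 and individual 2 are related in two ways: first cousins through their mothers (r = 1/8) and half second cousins through their fathers (r = 1/64).
r = 1/8 + 1/64 = 9/64 = 0.140625.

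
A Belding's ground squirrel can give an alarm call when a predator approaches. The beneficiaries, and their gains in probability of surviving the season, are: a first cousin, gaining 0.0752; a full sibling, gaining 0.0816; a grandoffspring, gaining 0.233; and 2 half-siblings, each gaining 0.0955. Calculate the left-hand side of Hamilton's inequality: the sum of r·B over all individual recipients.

0.1562

r to a first cousin = 1/8 (first cousins share one grandparent pair — two paths of length 4: r = 2·(1/2)^4 = 1/8).
r to a full sibling = 0.5 (full sibs share both parents — two paths of length 2: r = 2·(1/2)^2 = 1/2).
r to a grandoffspring = 1/4 (two parent–offspring links: r = (1/2)^2 = 1/4).
r to a half-sibling = 0.25 (half-sibs share one parent — one path of length 2: r = (1/2)^2 = 1/4).
Summing one r·B term per recipient: 1·0.125·0.0752 + 1·0.5·0.0816 + 1·0.25·0.233 + 2·0.25·0.0955 = 0.1562.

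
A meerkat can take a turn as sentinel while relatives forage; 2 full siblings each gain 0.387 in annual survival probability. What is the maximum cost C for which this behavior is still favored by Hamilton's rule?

r to a full sibling = 1/2 (full sibs share both parents — two paths of length 2: r = 2·(1/2)^2 = 1/2).
Hamilton's rule: n·r·B > C, so the trait is favored while C < n·r·B = 2·0.5·0.387 = 0.387.

0.387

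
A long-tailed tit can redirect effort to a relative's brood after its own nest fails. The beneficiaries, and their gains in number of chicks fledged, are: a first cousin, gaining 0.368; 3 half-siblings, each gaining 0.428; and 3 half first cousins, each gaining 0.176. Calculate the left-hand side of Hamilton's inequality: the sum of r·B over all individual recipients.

0.4

r to a first cousin = 1/8 (first cousins share one grandparent pair — two paths of length 4: r = 2·(1/2)^4 = 1/8).
r to a half-sibling = 1/4 (half-sibs share one parent — one path of length 2: r = (1/2)^2 = 1/4).
r to a half first cousin = 0.0625 (half first cousins share one grandparent — one path of length 4: r = (1/2)^4 = 1/16).
Summing one r·B term per recipient: 1·0.125·0.368 + 3·0.25·0.428 + 3·0.0625·0.176 = 0.4.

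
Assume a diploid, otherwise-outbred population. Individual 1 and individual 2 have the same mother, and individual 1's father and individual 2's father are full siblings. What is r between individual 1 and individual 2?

0.375

Wright's path rule: contributions from independent ancestry routes add.
Individual 1 and individual 2 are related in two ways: half-sibs through their shared mother (r = 1/4) and first cousins through their fathers (r = 1/8).
r = 1/4 + 1/8 = 3/8 = 0.375.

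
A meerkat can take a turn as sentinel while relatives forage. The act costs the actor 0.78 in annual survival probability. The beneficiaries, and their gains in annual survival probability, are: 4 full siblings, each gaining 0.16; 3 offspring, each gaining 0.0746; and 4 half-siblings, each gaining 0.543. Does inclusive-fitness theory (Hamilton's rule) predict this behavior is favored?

Hamilton's rule: the trait is favored when the sum of r·B over every recipient exceeds the actor's cost C.
r to a full sibling = 0.5 (full sibs share both parents — two paths of length 2: r = 2·(1/2)^2 = 1/2).
r to an offspring = 1/2 (one parent–offspring link: r = (1/2)^1 = 1/2).
r to a half-sibling = 1/4 (half-sibs share one parent — one path of length 2: r = (1/2)^2 = 1/4).
Summing one r·B term per recipient: 4·0.5·0.16 + 3·0.5·0.0746 + 4·0.25·0.543 = 0.9749.
0.9749 > 0.78: the indirect benefit exceeds the cost.

Yes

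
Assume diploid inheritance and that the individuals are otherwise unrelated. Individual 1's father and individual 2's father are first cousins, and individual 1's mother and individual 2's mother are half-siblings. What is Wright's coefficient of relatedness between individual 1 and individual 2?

0.09375

Wright's path rule: contributions from independent ancestry routes add.
Individual 1 and individual 2 are related in two ways: second cousins through their fathers (r = 1/32) and half first cousins through their mothers (r = 1/16).
r = 1/32 + 1/16 = 3/32 = 0.09375.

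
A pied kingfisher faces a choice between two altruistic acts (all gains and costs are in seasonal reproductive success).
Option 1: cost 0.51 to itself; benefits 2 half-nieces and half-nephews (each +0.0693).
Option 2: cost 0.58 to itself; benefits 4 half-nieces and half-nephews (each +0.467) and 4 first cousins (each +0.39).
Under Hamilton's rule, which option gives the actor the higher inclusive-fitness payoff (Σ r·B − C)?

Option 2

Option 1: r to a half-niece or half-nephew = 0.125.
Option 1: Σ r·B − C = (2·0.125·0.0693) − 0.51 = -0.492675.
Option 2: r to a half-niece or half-nephew = 0.125.
Option 2: r to a first cousin = 0.125.
Option 2: Σ r·B − C = (4·0.125·0.467 + 4·0.125·0.39) − 0.58 = -0.1515.
Option 2 has the higher net inclusive-fitness payoff.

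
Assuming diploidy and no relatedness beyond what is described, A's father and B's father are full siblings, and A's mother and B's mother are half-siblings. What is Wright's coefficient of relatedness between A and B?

Relatedness sums over independent paths through distinct common ancestors.
A and B are related in two ways: first cousins through their fathers (r = 1/8) and half first cousins through their mothers (r = 1/16).
r = 1/8 + 1/16 = 0.1875.

0.1875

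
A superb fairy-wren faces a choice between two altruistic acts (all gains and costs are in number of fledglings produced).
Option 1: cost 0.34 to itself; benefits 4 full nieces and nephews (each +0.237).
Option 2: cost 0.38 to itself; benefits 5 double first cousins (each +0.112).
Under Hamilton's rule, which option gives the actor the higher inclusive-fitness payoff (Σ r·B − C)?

Option 1

Option 1: r to a full niece or nephew = 0.25.
Option 1: Σ r·B − C = (4·0.25·0.237) − 0.34 = -0.103.
Option 2: r to a double first cousin = 0.25.
Option 2: Σ r·B − C = (5·0.25·0.112) − 0.38 = -0.24.
Option 1 has the higher net inclusive-fitness payoff.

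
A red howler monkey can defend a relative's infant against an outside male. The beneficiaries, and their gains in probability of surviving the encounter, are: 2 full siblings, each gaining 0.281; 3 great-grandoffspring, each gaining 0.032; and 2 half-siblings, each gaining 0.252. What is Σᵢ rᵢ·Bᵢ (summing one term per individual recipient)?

0.419

r to a full sibling = 1/2 (full sibs share both parents — two paths of length 2: r = 2·(1/2)^2 = 1/2).
r to a great-grandoffspring = 0.125 (three parent–offspring links: r = (1/2)^3 = 1/8).
r to a half-sibling = 0.25 (half-sibs share one parent — one path of length 2: r = (1/2)^2 = 1/4).
Summing one r·B term per recipient: 2·0.5·0.281 + 3·0.125·0.032 + 2·0.25·0.252 = 0.419.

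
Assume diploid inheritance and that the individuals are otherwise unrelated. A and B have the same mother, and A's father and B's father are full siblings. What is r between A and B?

Independent pedigree routes through distinct common ancestors add.
A and B are related in two ways: half-sibs through their shared mother (r = 1/4) and first cousins through their fathers (r = 1/8).
r = 1/4 + 1/8 = 0.375.

0.375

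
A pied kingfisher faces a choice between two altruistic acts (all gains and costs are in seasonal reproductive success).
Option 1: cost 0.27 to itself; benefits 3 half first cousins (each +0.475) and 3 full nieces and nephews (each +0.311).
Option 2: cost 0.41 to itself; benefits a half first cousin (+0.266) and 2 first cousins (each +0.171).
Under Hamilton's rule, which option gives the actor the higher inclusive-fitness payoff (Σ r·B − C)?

Option 1: r to a half first cousin = 0.0625.
Option 1: r to a full niece or nephew = 0.25.
Option 1: Σ r·B − C = (3·0.0625·0.475 + 3·0.25·0.311) − 0.27 = 0.0523125.
Option 2: r to a half first cousin = 0.0625.
Option 2: r to a first cousin = 0.125.
Option 2: Σ r·B − C = (1·0.0625·0.266 + 2·0.125·0.171) − 0.41 = -0.350625.
Option 1 has the higher net inclusive-fitness payoff.

Option 1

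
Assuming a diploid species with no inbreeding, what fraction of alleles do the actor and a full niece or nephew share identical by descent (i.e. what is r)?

0.25

Full aunt/uncle↔niece/nephew: two paths of length 3 through the shared grandparent pair: r = 2·(1/2)^3 = 1/4.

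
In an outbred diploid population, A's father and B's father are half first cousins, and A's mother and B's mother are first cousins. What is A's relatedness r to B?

Independent pedigree routes through distinct common ancestors add.
A and B are related in two ways: half second cousins through their fathers (r = 1/64) and second cousins through their mothers (r = 1/32).
r = 1/64 + 1/32 = 0.046875.

0.046875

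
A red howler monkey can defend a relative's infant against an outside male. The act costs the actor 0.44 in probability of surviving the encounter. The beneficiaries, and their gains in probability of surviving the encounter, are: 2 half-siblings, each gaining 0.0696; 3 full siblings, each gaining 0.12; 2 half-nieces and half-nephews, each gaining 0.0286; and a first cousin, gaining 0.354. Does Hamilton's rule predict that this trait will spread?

No

Hamilton's rule: the trait is favored when the sum of r·B over every recipient exceeds the actor's cost C.
r to a half-sibling = 1/4 (half-sibs share one parent — one path of length 2: r = (1/2)^2 = 1/4).
r to a full sibling = 0.5 (full sibs share both parents — two paths of length 2: r = 2·(1/2)^2 = 1/2).
r to a half-niece or half-nephew = 1/8 (half-aunt/uncle↔niece/nephew: one path of length 3: r = (1/2)^3 = 1/8).
r to a first cousin = 1/8 (first cousins share one grandparent pair — two paths of length 4: r = 2·(1/2)^4 = 1/8).
Summing one r·B term per recipient: 2·0.25·0.0696 + 3·0.5·0.12 + 2·0.125·0.0286 + 1·0.125·0.354 = 0.2662.
0.2662 < 0.44: the indirect benefit is less than the cost.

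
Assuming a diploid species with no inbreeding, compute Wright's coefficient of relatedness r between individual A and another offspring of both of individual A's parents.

0.5

Each parent–offspring link contributes a factor of 1/2, and independent paths through distinct common ancestors add.
Full sibs share both parents — two paths of length 2: r = 2·(1/2)^2 = 1/2.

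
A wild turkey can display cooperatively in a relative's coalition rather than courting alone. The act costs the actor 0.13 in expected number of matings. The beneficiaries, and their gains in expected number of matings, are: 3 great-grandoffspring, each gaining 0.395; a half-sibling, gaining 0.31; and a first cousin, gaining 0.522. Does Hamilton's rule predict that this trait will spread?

Yes

Hamilton's rule: the trait is favored when the sum of r·B over every recipient exceeds the actor's cost C.
r to a great-grandoffspring = 0.125 (three parent–offspring links: r = (1/2)^3 = 1/8).
r to a half-sibling = 1/4 (half-sibs share one parent — one path of length 2: r = (1/2)^2 = 1/4).
r to a first cousin = 0.125 (first cousins share one grandparent pair — two paths of length 4: r = 2·(1/2)^4 = 1/8).
Summing one r·B term per recipient: 3·0.125·0.395 + 1·0.25·0.31 + 1·0.125·0.522 = 0.290875.
0.290875 > 0.13: the indirect benefit exceeds the cost.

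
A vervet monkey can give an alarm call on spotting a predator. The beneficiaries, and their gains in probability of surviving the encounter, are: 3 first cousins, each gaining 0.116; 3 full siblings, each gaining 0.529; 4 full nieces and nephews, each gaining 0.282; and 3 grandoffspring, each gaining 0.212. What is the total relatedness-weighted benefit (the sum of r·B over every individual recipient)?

1.278

r to a first cousin = 1/8 (first cousins share one grandparent pair — two paths of length 4: r = 2·(1/2)^4 = 1/8).
r to a full sibling = 1/2 (full sibs share both parents — two paths of length 2: r = 2·(1/2)^2 = 1/2).
r to a full niece or nephew = 0.25 (full aunt/uncle↔niece/nephew: two paths of length 3 through the shared grandparent pair: r = 2·(1/2)^3 = 1/4).
r to a grandoffspring = 1/4 (two parent–offspring links: r = (1/2)^2 = 1/4).
Summing one r·B term per recipient: 3·0.125·0.116 + 3·0.5·0.529 + 4·0.25·0.282 + 3·0.25·0.212 = 1.278.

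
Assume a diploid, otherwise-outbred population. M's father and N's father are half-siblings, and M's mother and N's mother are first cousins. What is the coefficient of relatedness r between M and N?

Relatedness sums over independent paths through distinct common ancestors.
M and N are related in two ways: half first cousins through their fathers (r = 1/16) and second cousins through their mothers (r = 1/32).
r = 1/16 + 1/32 = 3/32 = 0.09375.

0.09375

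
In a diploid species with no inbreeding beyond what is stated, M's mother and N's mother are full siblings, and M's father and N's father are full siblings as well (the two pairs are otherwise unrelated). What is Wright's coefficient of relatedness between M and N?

0.25

Independent pedigree routes through distinct common ancestors add.
M and N are related in two ways: first cousins through their mothers (r = 1/8) and first cousins through their fathers (r = 1/8) — i.e. double first cousins.
r = 1/8 + 1/8 = 0.25.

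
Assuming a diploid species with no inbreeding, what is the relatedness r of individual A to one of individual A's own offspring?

Each parent–offspring link contributes a factor of 1/2, and independent paths through distinct common ancestors add.
One parent–offspring link: r = (1/2)^1 = 1/2.

0.5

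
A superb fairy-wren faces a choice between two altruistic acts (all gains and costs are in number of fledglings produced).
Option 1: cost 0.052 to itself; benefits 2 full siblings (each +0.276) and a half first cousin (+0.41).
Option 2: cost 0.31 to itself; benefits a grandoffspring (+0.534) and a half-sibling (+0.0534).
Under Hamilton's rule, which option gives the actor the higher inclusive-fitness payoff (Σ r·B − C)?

Option 1: r to a full sibling = 0.5.
Option 1: r to a half first cousin = 0.0625.
Option 1: Σ r·B − C = (2·0.5·0.276 + 1·0.0625·0.41) − 0.052 = 0.249625.
Option 2: r to a grandoffspring = 0.25.
Option 2: r to a half-sibling = 0.25.
Option 2: Σ r·B − C = (1·0.25·0.534 + 1·0.25·0.0534) − 0.31 = -0.16315.
Option 1 has the higher net inclusive-fitness payoff.

Option 1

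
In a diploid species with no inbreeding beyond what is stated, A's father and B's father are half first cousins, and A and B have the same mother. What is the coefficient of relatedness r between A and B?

0.265625

With two independent routes of shared ancestry, r is the sum of the two contributions.
A and B are related in two ways: half second cousins through their fathers (r = 1/64) and half-sibs through their shared mother (r = 1/4).
r = 1/64 + 1/4 = 0.265625.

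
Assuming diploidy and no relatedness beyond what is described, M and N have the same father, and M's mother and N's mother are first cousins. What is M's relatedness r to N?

0.28125

With two independent routes of shared ancestry, r is the sum of the two contributions.
M and N are related in two ways: half-sibs through their shared father (r = 1/4) and second cousins through their mothers (r = 1/32).
r = 1/4 + 1/32 = 0.28125.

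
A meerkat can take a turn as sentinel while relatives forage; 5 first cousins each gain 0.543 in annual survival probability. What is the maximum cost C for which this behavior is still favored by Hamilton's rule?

r to a first cousin = 0.125 (first cousins share one grandparent pair — two paths of length 4: r = 2·(1/2)^4 = 1/8).
Hamilton's rule: n·r·B > C, so the trait is favored while C < n·r·B = 5·0.125·0.543 = 0.339375.

0.339375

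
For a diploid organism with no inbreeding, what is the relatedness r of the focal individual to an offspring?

0.5

Each parent–offspring link contributes a factor of 1/2, and independent paths through distinct common ancestors add.
One parent–offspring link: r = (1/2)^1 = 1/2.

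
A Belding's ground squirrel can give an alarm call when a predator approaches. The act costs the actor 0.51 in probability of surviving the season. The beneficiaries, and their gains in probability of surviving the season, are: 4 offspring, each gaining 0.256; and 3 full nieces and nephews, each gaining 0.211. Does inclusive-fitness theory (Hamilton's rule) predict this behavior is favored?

Hamilton's rule: the trait is favored when the sum of r·B over every recipient exceeds the actor's cost C.
r to an offspring = 1/2 (one parent–offspring link: r = (1/2)^1 = 1/2).
r to a full niece or nephew = 0.25 (full aunt/uncle↔niece/nephew: two paths of length 3 through the shared grandparent pair: r = 2·(1/2)^3 = 1/4).
Summing one r·B term per recipient: 4·0.5·0.256 + 3·0.25·0.211 = 0.67025.
0.67025 > 0.51: the indirect benefit exceeds the cost.

Yes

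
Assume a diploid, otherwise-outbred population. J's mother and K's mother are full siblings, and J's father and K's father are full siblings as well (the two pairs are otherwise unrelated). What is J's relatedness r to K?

Relatedness sums over independent paths through distinct common ancestors.
J and K are related in two ways: first cousins through their mothers (r = 1/8) and first cousins through their fathers (r = 1/8) — i.e. double first cousins.
r = 1/8 + 1/8 = 0.25.

0.25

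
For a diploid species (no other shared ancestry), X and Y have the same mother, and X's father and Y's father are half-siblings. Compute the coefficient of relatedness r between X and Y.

Relatedness sums over independent paths through distinct common ancestors.
X and Y are related in two ways: half-sibs through their shared mother (r = 1/4) and half first cousins through their fathers (r = 1/16).
r = 1/4 + 1/16 = 5/16 = 0.3125.

0.3125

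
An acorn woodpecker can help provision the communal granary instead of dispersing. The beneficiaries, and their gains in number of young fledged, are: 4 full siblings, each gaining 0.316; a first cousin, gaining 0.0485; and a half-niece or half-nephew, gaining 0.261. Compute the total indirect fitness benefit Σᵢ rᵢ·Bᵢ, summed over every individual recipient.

0.6706875

r to a full sibling = 0.5 (full sibs share both parents — two paths of length 2: r = 2·(1/2)^2 = 1/2).
r to a first cousin = 1/8 (first cousins share one grandparent pair — two paths of length 4: r = 2·(1/2)^4 = 1/8).
r to a half-niece or half-nephew = 0.125 (half-aunt/uncle↔niece/nephew: one path of length 3: r = (1/2)^3 = 1/8).
Summing one r·B term per recipient: 4·0.5·0.316 + 1·0.125·0.0485 + 1·0.125·0.261 = 0.6706875.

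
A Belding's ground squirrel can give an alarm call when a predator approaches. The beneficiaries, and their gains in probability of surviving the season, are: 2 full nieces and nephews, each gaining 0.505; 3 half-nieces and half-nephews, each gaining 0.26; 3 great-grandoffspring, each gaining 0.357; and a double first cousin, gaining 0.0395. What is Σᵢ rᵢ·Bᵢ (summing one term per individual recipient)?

r to a full niece or nephew = 1/4 (full aunt/uncle↔niece/nephew: two paths of length 3 through the shared grandparent pair: r = 2·(1/2)^3 = 1/4).
r to a half-niece or half-nephew = 0.125 (half-aunt/uncle↔niece/nephew: one path of length 3: r = (1/2)^3 = 1/8).
r to a great-grandoffspring = 1/8 (three parent–offspring links: r = (1/2)^3 = 1/8).
r to a double first cousin = 0.25 (double first cousins share both grandparent pairs — four paths of length 4: r = 4·(1/2)^4 = 1/4).
Summing one r·B term per recipient: 2·0.25·0.505 + 3·0.125·0.26 + 3·0.125·0.357 + 1·0.25·0.0395 = 0.49375.

0.49375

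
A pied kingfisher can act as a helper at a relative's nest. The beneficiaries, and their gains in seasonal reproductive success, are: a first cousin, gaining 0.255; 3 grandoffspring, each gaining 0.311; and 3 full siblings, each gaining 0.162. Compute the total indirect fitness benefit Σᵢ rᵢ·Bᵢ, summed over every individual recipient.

0.508125

r to a first cousin = 1/8 (first cousins share one grandparent pair — two paths of length 4: r = 2·(1/2)^4 = 1/8).
r to a grandoffspring = 1/4 (two parent–offspring links: r = (1/2)^2 = 1/4).
r to a full sibling = 1/2 (full sibs share both parents — two paths of length 2: r = 2·(1/2)^2 = 1/2).
Summing one r·B term per recipient: 1·0.125·0.255 + 3·0.25·0.311 + 3·0.5·0.162 = 0.508125.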